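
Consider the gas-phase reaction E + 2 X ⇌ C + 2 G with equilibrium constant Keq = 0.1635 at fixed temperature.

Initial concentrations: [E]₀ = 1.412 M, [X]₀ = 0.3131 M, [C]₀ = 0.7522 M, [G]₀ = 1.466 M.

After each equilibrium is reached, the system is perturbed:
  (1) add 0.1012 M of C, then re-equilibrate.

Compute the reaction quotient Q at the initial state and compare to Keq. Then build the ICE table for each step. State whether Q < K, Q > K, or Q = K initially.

Q₀ = 11.68 vs Keq = 0.1635 ⇒ Q>K, reverse
Step 1:
                  E         X         C         G
  init        1.412    0.3131    0.7522     1.466
  Δ          0.3314    0.6628   -0.3314   -0.6628
  eq          1.743    0.9759    0.4208    0.8032
  solve Keq expr → x = -0.3314; check Q = 0.1635
Then add 0.1012 M of C.
Step 2:
                  E         X         C         G
  init        1.743    0.9759     0.522    0.8032
  Δ         0.01851   0.03702  -0.01851  -0.03702
  eq          1.762     1.013    0.5035    0.7662
  solve Keq expr → x = -0.01851; check Q = 0.1635

Q₀ = 11.68; Q > K (proceeds reverse)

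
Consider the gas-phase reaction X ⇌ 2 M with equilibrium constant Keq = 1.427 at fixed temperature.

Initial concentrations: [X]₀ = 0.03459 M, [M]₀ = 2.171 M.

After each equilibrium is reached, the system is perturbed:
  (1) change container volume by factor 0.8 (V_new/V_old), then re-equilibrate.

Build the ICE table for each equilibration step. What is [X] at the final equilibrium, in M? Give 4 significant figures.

[X]_eq = 0.8496 M

Q₀ = 136.3 vs Keq = 1.427 ⇒ Q>K, reverse
Step 1:
                    X           M
  init        0.03459       2.171
  Δ            0.6071      -1.214
  eq           0.6416      0.9569
  solve Keq expr → x = -0.6071; check Q = 1.427
Then change container volume by factor 0.8 (V_new/V_old).
Step 2:
                    X           M
  init         0.8021       1.196
  Δ           0.04752    -0.09504
  eq           0.8496       1.101
  solve Keq expr → x = -0.04752; check Q = 1.427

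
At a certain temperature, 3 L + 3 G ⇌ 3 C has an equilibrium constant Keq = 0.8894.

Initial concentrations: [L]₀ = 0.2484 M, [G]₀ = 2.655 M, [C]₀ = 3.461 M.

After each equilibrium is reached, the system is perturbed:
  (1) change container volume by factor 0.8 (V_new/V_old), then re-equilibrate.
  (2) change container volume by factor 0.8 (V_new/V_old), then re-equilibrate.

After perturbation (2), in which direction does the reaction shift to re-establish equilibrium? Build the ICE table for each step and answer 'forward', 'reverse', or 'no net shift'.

Direction: forward

Q₀ = 144.5 vs Keq = 0.8894 ⇒ Q>K, reverse
Step 1:
                  L         G         C
  I          0.2484     2.655     3.461
  C          0.6412    0.6412   -0.6412
  E          0.8896     3.296      2.82
  solve Keq expr → x = -0.2137; check Q = 0.8894
Then change container volume by factor 0.8 (V_new/V_old).
Step 2:
                  L         G         C
  I           1.112      4.12     3.525
  C         -0.1497   -0.1497    0.1497
  E          0.9623     3.971     3.674
  solve Keq expr → x = 0.04989; check Q = 0.8894
Then change container volume by factor 0.8 (V_new/V_old).
Step 3:
                  L         G         C
  I           1.203     4.963     4.593
  C         -0.1697   -0.1697    0.1697
  E           1.033     4.793     4.763
  solve Keq expr → x = 0.05657; check Q = 0.8894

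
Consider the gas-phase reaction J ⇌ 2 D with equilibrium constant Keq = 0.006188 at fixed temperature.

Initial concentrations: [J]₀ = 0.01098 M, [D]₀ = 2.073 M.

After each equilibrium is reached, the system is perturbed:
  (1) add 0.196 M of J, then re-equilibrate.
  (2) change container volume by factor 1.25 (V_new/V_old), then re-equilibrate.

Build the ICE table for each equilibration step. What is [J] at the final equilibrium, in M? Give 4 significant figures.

[J]_eq = 0.9563 M

Q₀ = 391.4 vs Keq = 0.006188 ⇒ Q>K, reverse
Step 1:
                   J          D
  I          0.01098      2.073
  C            0.997     -1.994
  E            1.008    0.07898
  solve Keq expr → x = -0.997; check Q = 0.006188
Then add 0.196 M of J.
Step 2:
                   J          D
  I            1.204    0.07898
  C        -0.003604   0.007208
  E              1.2    0.08619
  solve Keq expr → x = 0.003604; check Q = 0.006188
Then change container volume by factor 1.25 (V_new/V_old).
Step 3:
                   J          D
  I           0.9603    0.06895
  C        -0.003989   0.007978
  E           0.9563    0.07693
  solve Keq expr → x = 0.003989; check Q = 0.006188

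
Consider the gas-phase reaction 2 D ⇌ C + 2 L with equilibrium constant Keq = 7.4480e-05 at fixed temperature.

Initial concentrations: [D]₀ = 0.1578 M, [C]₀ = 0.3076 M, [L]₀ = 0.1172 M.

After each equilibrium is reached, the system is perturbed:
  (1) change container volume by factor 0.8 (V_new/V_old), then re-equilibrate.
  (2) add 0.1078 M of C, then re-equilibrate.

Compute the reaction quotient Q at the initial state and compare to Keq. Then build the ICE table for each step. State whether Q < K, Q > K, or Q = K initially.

Q₀ = 0.1697; Q > K (proceeds reverse)

Q₀ = 0.1697 vs Keq = 7.4480e-05 ⇒ Q>K, reverse
Step 1:
                    D           C           L
  Initial      0.1578      0.3076      0.1172
  Change       0.1125    -0.05627     -0.1125
  Equil        0.2703      0.2513    0.004654
  solve Keq expr → x = -0.05627; check Q = 7.4480e-05
Then change container volume by factor 0.8 (V_new/V_old).
Step 2:
                    D           C           L
  Initial      0.3379      0.3142    0.005817
  Change   6.0239e-04 -3.0119e-04 -6.0239e-04
  Equil        0.3385      0.3139    0.005215
  solve Keq expr → x = -3.0119e-04; check Q = 7.4480e-05
Then add 0.1078 M of C.
Step 3:
                    D           C           L
  Initial      0.3385      0.4217    0.005215
  Change   7.0450e-04 -3.5225e-04 -7.0450e-04
  Equil        0.3392      0.4213    0.004511
  solve Keq expr → x = -3.5225e-04; check Q = 7.4480e-05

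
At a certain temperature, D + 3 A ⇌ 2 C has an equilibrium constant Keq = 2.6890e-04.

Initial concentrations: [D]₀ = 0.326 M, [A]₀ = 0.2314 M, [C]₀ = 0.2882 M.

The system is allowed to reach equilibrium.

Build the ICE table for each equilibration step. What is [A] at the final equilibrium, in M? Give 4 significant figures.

Q₀ = 20.56 vs Keq = 2.6890e-04 ⇒ Q>K, reverse
Step 1:
                  D         A         C
  Initial     0.326    0.2314    0.2882
  Change     0.1411    0.4234   -0.2823
  Equil      0.4671    0.6548  0.005938
  solve Keq expr → x = -0.1411; check Q = 2.6890e-04

[A]_eq = 0.6548 M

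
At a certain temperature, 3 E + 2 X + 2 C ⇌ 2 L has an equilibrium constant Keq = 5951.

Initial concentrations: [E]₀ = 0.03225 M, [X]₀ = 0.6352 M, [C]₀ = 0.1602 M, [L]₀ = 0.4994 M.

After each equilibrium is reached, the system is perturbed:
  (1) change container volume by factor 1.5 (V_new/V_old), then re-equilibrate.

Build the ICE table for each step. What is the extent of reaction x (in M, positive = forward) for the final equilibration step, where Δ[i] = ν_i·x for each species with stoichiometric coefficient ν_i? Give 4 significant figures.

Q₀ = 7.1806e+05 vs Keq = 5951 ⇒ Q>K, reverse
Step 1:
                    E           X           C           L
  Initial     0.03225      0.6352      0.1602      0.4994
  Change      0.08238     0.05492     0.05492    -0.05492
  Equil        0.1146      0.6901      0.2151      0.4445
  solve Keq expr → x = -0.02746; check Q = 5951
Then change container volume by factor 1.5 (V_new/V_old).
Step 2:
                    E           X           C           L
  Initial     0.07642      0.4601      0.1434      0.2963
  Change      0.04298     0.02865     0.02865    -0.02865
  Equil        0.1194      0.4887      0.1721      0.2677
  solve Keq expr → x = -0.01433; check Q = 5951

x = -0.01433 M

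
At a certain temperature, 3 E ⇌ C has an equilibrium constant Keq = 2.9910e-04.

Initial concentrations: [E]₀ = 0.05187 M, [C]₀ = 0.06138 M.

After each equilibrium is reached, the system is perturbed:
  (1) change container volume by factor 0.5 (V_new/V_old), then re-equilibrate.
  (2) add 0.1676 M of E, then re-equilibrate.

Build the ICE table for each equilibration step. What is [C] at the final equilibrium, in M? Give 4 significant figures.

Q₀ = 439.8 vs Keq = 2.9910e-04 ⇒ Q>K, reverse
Step 1:
                    E           C
  init        0.05187     0.06138
  Δ            0.1841    -0.06138
  eq            0.236  3.9314e-06
  solve Keq expr → x = -0.06138; check Q = 2.9910e-04
Then change container volume by factor 0.5 (V_new/V_old).
Step 2:
                    E           C
  init          0.472  7.8627e-06
  Δ       -7.0722e-05  2.3574e-05
  eq           0.4719  3.1437e-05
  solve Keq expr → x = 2.3574e-05; check Q = 2.9910e-04
Then add 0.1676 M of E.
Step 3:
                    E           C
  init         0.6395  3.1437e-05
  Δ       -1.4023e-04  4.6745e-05
  eq           0.6394  7.8182e-05
  solve Keq expr → x = 4.6745e-05; check Q = 2.9910e-04

[C]_eq = 7.8182e-05 M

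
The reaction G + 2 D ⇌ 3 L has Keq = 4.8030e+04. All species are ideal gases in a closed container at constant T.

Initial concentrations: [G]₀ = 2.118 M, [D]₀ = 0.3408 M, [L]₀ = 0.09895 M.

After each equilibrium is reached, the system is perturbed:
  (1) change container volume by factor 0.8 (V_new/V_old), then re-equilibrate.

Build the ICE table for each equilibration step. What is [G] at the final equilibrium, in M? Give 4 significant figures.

Q₀ = 0.003938 vs Keq = 4.8030e+04 ⇒ Q<K, forward
Step 1:
                   G          D          L
  I            2.118     0.3408    0.09895
  C          -0.1696    -0.3393     0.5089
  E            1.948   0.001549     0.6078
  solve Keq expr → x = 0.1696; check Q = 4.8030e+04
Then change container volume by factor 0.8 (V_new/V_old).
Step 2:
                   G          D          L
  I            2.435   0.001936     0.7598
  C                0          0          0
  E            2.435   0.001936     0.7598
  solve Keq expr → x = 0; check Q = 4.8030e+04

[G]_eq = 2.435 M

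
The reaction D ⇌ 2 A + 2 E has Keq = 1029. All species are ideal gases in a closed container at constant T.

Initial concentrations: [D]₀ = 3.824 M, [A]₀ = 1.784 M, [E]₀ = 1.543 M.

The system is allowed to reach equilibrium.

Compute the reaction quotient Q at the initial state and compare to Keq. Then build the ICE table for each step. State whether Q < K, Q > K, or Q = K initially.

Q₀ = 1.982 vs Keq = 1029 ⇒ Q<K, forward
Step 1:
                   D          A          E
  I            3.824      1.784      1.543
  C            -2.31       4.62       4.62
  E            1.514      6.404      6.163
  solve Keq expr → x = 2.31; check Q = 1029

Q₀ = 1.982; Q < K (proceeds forward)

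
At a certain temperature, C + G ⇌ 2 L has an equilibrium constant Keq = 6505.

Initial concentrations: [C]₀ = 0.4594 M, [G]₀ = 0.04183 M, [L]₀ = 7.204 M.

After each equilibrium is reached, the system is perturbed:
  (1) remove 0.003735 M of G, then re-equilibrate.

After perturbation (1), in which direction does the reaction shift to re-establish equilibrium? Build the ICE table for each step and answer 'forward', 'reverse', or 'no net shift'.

Direction: reverse

Q₀ = 2701 vs Keq = 6505 ⇒ Q<K, forward
Step 1:
                  C         G         L
  Initial    0.4594   0.04183     7.204
  Change    -0.0233   -0.0233    0.0466
  Equil      0.4361   0.01853     7.251
  solve Keq expr → x = 0.0233; check Q = 6505
Then remove 0.003735 M of G.
Step 2:
                  C         G         L
  Initial    0.4361    0.0148     7.251
  Change   0.003549  0.003549 -0.007099
  Equil      0.4397   0.01835     7.243
  solve Keq expr → x = -0.003549; check Q = 6505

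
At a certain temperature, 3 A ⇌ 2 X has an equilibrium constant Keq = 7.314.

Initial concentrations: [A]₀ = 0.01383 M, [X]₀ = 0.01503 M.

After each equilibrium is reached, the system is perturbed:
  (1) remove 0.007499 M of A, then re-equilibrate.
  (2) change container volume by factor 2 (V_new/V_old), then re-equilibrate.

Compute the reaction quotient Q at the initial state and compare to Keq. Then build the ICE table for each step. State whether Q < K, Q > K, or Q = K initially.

Q₀ = 85.4 vs Keq = 7.314 ⇒ Q>K, reverse
Step 1:
                    A           X
  init        0.01383     0.01503
  Δ          0.008766   -0.005844
  eq           0.0226    0.009186
  solve Keq expr → x = -0.002922; check Q = 7.314
Then remove 0.007499 M of A.
Step 2:
                    A           X
  init         0.0151    0.009186
  Δ          0.003495    -0.00233
  eq          0.01859    0.006856
  solve Keq expr → x = -0.001165; check Q = 7.314
Then change container volume by factor 2 (V_new/V_old).
Step 3:
                    A           X
  init       0.009296    0.003428
  Δ        9.4052e-04 -6.2702e-04
  eq          0.01024    0.002801
  solve Keq expr → x = -3.1351e-04; check Q = 7.314

Q₀ = 85.4; Q > K (proceeds reverse)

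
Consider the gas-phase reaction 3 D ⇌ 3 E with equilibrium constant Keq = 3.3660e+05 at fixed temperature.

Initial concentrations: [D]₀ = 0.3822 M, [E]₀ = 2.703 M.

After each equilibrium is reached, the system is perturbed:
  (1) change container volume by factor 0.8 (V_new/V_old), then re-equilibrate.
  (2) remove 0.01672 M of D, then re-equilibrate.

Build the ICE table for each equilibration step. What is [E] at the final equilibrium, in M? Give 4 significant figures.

Q₀ = 353.7 vs Keq = 3.3660e+05 ⇒ Q<K, forward
Step 1:
                  D         E
  init       0.3822     2.703
  Δ         -0.3385    0.3385
  eq        0.04372     3.041
  solve Keq expr → x = 0.1128; check Q = 3.3660e+05
Then change container volume by factor 0.8 (V_new/V_old).
Step 2:
                  D         E
  init      0.05465     3.802
  Δ               0         0
  eq        0.05465     3.802
  solve Keq expr → x = 0; check Q = 3.3660e+05
Then remove 0.01672 M of D.
Step 3:
                  D         E
  init      0.03793     3.802
  Δ         0.01648  -0.01648
  eq        0.05442     3.785
  solve Keq expr → x = -0.005494; check Q = 3.3660e+05

[E]_eq = 3.785 M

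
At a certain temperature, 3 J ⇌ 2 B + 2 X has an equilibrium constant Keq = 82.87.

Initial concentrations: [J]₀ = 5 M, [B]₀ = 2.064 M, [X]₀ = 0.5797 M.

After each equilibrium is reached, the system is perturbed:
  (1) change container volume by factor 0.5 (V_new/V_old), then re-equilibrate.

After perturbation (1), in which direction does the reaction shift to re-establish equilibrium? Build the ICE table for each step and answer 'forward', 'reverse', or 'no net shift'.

Q₀ = 0.01145 vs Keq = 82.87 ⇒ Q<K, forward
Step 1:
                   J          B          X
  Initial          5      2.064     0.5797
  Change      -3.685      2.457      2.457
  Equil        1.315      4.521      3.036
  solve Keq expr → x = 1.228; check Q = 82.87
Then change container volume by factor 0.5 (V_new/V_old).
Step 2:
                   J          B          X
  Initial       2.63      9.041      6.073
  Change      0.4873    -0.3249    -0.3249
  Equil        3.117      8.717      5.748
  solve Keq expr → x = -0.1624; check Q = 82.87

Direction: reverse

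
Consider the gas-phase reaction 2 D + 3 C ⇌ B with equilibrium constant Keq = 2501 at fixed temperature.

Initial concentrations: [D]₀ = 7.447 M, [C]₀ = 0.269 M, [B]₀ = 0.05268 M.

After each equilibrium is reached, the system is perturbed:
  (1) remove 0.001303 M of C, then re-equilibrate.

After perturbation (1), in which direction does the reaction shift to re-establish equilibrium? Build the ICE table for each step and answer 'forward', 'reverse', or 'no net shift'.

Direction: reverse

Q₀ = 0.0488 vs Keq = 2501 ⇒ Q<K, forward
Step 1:
                  D         C         B
  init        7.447     0.269   0.05268
  Δ         -0.1726   -0.2588   0.08628
  eq          7.274   0.01016     0.139
  solve Keq expr → x = 0.08628; check Q = 2501
Then remove 0.001303 M of C.
Step 2:
                  D         C         B
  init        7.274  0.008861     0.139
  Δ       8.6113e-04  0.001292 -4.3056e-04
  eq          7.275   0.01015    0.1385
  solve Keq expr → x = -4.3056e-04; check Q = 2501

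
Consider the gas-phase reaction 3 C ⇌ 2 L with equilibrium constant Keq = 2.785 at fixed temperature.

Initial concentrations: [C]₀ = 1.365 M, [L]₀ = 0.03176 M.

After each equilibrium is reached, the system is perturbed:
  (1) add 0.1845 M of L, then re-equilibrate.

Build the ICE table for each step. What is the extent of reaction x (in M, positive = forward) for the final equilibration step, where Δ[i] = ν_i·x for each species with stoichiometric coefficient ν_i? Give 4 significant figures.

x = -0.02447 M

Q₀ = 3.9661e-04 vs Keq = 2.785 ⇒ Q<K, forward
Step 1:
                   C          L
  init         1.365    0.03176
  Δ          -0.8575     0.5716
  eq          0.5075     0.6034
  solve Keq expr → x = 0.2858; check Q = 2.785
Then add 0.1845 M of L.
Step 2:
                   C          L
  init        0.5075     0.7879
  Δ          0.07342   -0.04894
  eq           0.581      0.739
  solve Keq expr → x = -0.02447; check Q = 2.785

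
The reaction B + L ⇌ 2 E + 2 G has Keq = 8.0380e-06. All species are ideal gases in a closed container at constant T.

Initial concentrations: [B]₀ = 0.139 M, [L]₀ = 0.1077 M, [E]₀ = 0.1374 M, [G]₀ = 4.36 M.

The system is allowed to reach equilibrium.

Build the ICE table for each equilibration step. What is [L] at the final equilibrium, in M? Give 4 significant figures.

Q₀ = 23.97 vs Keq = 8.0380e-06 ⇒ Q>K, reverse
Step 1:
                  B         L         E         G
  Initial     0.139    0.1077    0.1374      4.36
  Change    0.06864   0.06864   -0.1373   -0.1373
  Equil      0.2076    0.1763 1.2847e-04     4.223
  solve Keq expr → x = -0.06864; check Q = 8.0380e-06

[L]_eq = 0.1763 M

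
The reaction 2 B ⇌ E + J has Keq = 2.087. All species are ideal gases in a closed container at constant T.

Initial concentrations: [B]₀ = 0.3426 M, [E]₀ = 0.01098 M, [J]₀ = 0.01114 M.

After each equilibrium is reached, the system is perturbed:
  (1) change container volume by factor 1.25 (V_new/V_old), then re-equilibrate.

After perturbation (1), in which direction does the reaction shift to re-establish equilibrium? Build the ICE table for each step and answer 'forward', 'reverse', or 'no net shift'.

Direction: no net shift

Q₀ = 0.001042 vs Keq = 2.087 ⇒ Q<K, forward
Step 1:
                   B          E          J
  Initial     0.3426    0.01098    0.01114
  Change     -0.2488     0.1244     0.1244
  Equil      0.09378     0.1354     0.1356
  solve Keq expr → x = 0.1244; check Q = 2.087
Then change container volume by factor 1.25 (V_new/V_old).
Step 2:
                   B          E          J
  Initial    0.07502     0.1083     0.1084
  Change           0          0          0
  Equil      0.07502     0.1083     0.1084
  solve Keq expr → x = 0; check Q = 2.087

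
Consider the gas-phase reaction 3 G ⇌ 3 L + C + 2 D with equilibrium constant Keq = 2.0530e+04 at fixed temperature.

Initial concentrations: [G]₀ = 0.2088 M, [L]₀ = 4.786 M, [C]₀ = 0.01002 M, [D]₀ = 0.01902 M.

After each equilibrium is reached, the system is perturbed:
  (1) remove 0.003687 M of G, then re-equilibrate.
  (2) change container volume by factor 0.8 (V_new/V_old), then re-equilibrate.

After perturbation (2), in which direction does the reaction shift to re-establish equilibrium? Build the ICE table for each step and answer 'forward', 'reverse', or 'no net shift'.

Q₀ = 0.04365 vs Keq = 2.0530e+04 ⇒ Q<K, forward
Step 1:
                  G         L         C         D
  I          0.2088     4.786   0.01002   0.01902
  C         -0.1879    0.1879   0.06265    0.1253
  E         0.02086     4.974   0.07267    0.1443
  solve Keq expr → x = 0.06265; check Q = 2.0530e+04
Then remove 0.003687 M of G.
Step 2:
                  G         L         C         D
  I         0.01717     4.974   0.07267    0.1443
  C        0.003351 -0.003351 -0.001117 -0.002234
  E         0.02052     4.971   0.07155    0.1421
  solve Keq expr → x = -0.001117; check Q = 2.0530e+04
Then change container volume by factor 0.8 (V_new/V_old).
Step 3:
                  G         L         C         D
  I         0.02565     6.213   0.08944    0.1776
  C        0.005699 -0.005699   -0.0019   -0.0038
  E         0.03135     6.208   0.08754    0.1738
  solve Keq expr → x = -0.0019; check Q = 2.0530e+04

Direction: reverse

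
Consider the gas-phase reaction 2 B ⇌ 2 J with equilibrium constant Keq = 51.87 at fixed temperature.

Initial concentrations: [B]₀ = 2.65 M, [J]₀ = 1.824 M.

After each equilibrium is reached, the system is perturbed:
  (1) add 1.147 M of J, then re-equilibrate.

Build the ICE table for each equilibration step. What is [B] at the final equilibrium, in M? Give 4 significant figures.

[B]_eq = 0.6853 M

Q₀ = 0.4738 vs Keq = 51.87 ⇒ Q<K, forward
Step 1:
                    B           J
  I              2.65       1.824
  C            -2.105       2.105
  E            0.5455       3.929
  solve Keq expr → x = 1.052; check Q = 51.87
Then add 1.147 M of J.
Step 2:
                    B           J
  I            0.5455       5.076
  C            0.1398     -0.1398
  E            0.6853       4.936
  solve Keq expr → x = -0.06992; check Q = 51.87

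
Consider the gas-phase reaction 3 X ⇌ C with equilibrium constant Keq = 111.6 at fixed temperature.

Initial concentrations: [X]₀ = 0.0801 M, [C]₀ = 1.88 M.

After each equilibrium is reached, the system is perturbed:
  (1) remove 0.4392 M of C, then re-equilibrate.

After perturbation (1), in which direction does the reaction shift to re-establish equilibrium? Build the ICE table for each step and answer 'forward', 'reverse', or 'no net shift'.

Direction: forward

Q₀ = 3658 vs Keq = 111.6 ⇒ Q>K, reverse
Step 1:
                  X         C
  init       0.0801      1.88
  Δ          0.1736  -0.05786
  eq         0.2537     1.822
  solve Keq expr → x = -0.05786; check Q = 111.6
Then remove 0.4392 M of C.
Step 2:
                  X         C
  init       0.2537     1.383
  Δ        -0.02188  0.007292
  eq         0.2318      1.39
  solve Keq expr → x = 0.007292; check Q = 111.6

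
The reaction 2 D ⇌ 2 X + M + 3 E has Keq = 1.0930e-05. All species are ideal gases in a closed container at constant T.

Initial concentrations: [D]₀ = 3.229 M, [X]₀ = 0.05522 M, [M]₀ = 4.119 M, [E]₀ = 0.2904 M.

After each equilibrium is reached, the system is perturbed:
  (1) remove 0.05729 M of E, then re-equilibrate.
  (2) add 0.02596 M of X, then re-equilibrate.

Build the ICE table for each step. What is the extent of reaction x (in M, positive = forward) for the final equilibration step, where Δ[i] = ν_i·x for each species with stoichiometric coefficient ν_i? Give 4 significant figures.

x = -0.008137 M

Q₀ = 2.9501e-05 vs Keq = 1.0930e-05 ⇒ Q>K, reverse
Step 1:
                  D         X         M         E
  Initial     3.229   0.05522     4.119    0.2904
  Change    0.01655  -0.01655 -0.008276  -0.02483
  Equil       3.246   0.03867     4.111    0.2656
  solve Keq expr → x = -0.008276; check Q = 1.0930e-05
Then remove 0.05729 M of E.
Step 2:
                  D         X         M         E
  Initial     3.246   0.03867     4.111    0.2083
  Change   -0.01086   0.01086   0.00543   0.01629
  Equil       3.235   0.04953     4.116    0.2246
  solve Keq expr → x = 0.00543; check Q = 1.0930e-05
Then add 0.02596 M of X.
Step 3:
                  D         X         M         E
  Initial     3.235   0.07549     4.116    0.2246
  Change    0.01627  -0.01627 -0.008137  -0.02441
  Equil       3.251   0.05922     4.108    0.2002
  solve Keq expr → x = -0.008137; check Q = 1.0930e-05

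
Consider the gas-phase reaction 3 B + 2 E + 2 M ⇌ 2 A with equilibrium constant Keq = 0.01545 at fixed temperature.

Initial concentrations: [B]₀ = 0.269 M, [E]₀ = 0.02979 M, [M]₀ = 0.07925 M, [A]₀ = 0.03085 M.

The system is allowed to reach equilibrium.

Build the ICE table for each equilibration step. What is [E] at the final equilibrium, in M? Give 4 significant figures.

[E]_eq = 0.06049 M

Q₀ = 8772 vs Keq = 0.01545 ⇒ Q>K, reverse
Step 1:
                   B          E          M          A
  I            0.269    0.02979    0.07925    0.03085
  C          0.04606     0.0307     0.0307    -0.0307
  E           0.3151    0.06049       0.11 1.4621e-04
  solve Keq expr → x = -0.01535; check Q = 0.01545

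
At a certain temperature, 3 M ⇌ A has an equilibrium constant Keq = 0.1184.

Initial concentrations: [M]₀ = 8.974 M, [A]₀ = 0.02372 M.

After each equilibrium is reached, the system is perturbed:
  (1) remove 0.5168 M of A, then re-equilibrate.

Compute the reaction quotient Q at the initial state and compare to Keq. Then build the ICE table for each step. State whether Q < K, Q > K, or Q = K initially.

Q₀ = 3.2821e-05; Q < K (proceeds forward)

Q₀ = 3.2821e-05 vs Keq = 0.1184 ⇒ Q<K, forward
Step 1:
                  M         A
  Initial     8.974   0.02372
  Change      -6.35     2.117
  Equil       2.624      2.14
  solve Keq expr → x = 2.117; check Q = 0.1184
Then remove 0.5168 M of A.
Step 2:
                  M         A
  Initial     2.624     1.623
  Change    -0.1988   0.06628
  Equil       2.426      1.69
  solve Keq expr → x = 0.06628; check Q = 0.1184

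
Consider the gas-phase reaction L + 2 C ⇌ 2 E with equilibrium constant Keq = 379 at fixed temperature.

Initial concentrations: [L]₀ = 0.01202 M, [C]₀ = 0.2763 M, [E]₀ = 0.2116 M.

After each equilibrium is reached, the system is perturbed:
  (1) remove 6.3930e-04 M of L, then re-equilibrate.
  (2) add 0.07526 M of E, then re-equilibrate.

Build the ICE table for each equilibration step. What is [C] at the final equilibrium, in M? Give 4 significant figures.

[C]_eq = 0.2606 M

Q₀ = 48.79 vs Keq = 379 ⇒ Q<K, forward
Step 1:
                    L           C           E
  init        0.01202      0.2763      0.2116
  Δ         -0.009874    -0.01975     0.01975
  eq         0.002146      0.2566      0.2313
  solve Keq expr → x = 0.009874; check Q = 379
Then remove 6.3930e-04 M of L.
Step 2:
                    L           C           E
  init       0.001506      0.2566      0.2313
  Δ        5.9754e-04    0.001195   -0.001195
  eq         0.002104      0.2577      0.2302
  solve Keq expr → x = -5.9754e-04; check Q = 379
Then add 0.07526 M of E.
Step 3:
                    L           C           E
  init       0.002104      0.2577      0.3054
  Δ           0.00145    0.002901   -0.002901
  eq         0.003554      0.2606      0.3025
  solve Keq expr → x = -0.00145; check Q = 379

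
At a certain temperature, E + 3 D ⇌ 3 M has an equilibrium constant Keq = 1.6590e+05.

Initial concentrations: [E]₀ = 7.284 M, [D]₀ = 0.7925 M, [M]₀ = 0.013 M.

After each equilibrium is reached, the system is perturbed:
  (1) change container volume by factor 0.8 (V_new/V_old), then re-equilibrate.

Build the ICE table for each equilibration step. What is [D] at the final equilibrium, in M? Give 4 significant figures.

[D]_eq = 0.008805 M

Q₀ = 6.0599e-07 vs Keq = 1.6590e+05 ⇒ Q<K, forward
Step 1:
                    E           D           M
  I             7.284      0.7925       0.013
  C           -0.2616     -0.7849      0.7849
  E             7.022    0.007583      0.7979
  solve Keq expr → x = 0.2616; check Q = 1.6590e+05
Then change container volume by factor 0.8 (V_new/V_old).
Step 2:
                    E           D           M
  I             8.778    0.009479      0.9974
  C       -2.2448e-04 -6.7345e-04  6.7345e-04
  E             8.778    0.008805      0.9981
  solve Keq expr → x = 2.2448e-04; check Q = 1.6590e+05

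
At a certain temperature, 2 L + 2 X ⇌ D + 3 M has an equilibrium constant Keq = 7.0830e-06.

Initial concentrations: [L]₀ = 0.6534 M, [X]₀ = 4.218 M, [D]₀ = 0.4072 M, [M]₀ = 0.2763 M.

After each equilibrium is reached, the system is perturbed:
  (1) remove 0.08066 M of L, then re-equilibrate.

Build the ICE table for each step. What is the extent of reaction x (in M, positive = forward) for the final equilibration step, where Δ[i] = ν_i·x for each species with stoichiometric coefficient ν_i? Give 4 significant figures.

x = -0.001366 M

Q₀ = 0.001131 vs Keq = 7.0830e-06 ⇒ Q>K, reverse
Step 1:
                  L         X         D         M
  init       0.6534     4.218    0.4072    0.2763
  Δ           0.142     0.142  -0.07101    -0.213
  eq         0.7954      4.36    0.3362   0.06328
  solve Keq expr → x = -0.07101; check Q = 7.0830e-06
Then remove 0.08066 M of L.
Step 2:
                  L         X         D         M
  init       0.7148      4.36    0.3362   0.06328
  Δ        0.002732  0.002732 -0.001366 -0.004099
  eq         0.7175     4.363    0.3348   0.05918
  solve Keq expr → x = -0.001366; check Q = 7.0830e-06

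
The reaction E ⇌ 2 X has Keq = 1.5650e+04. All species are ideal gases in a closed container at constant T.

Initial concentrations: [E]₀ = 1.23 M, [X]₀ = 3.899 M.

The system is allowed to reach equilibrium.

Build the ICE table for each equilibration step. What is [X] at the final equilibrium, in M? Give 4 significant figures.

[X]_eq = 6.354 M

Q₀ = 12.36 vs Keq = 1.5650e+04 ⇒ Q<K, forward
Step 1:
                    E           X
  I              1.23       3.899
  C            -1.227       2.455
  E           0.00258       6.354
  solve Keq expr → x = 1.227; check Q = 1.5650e+04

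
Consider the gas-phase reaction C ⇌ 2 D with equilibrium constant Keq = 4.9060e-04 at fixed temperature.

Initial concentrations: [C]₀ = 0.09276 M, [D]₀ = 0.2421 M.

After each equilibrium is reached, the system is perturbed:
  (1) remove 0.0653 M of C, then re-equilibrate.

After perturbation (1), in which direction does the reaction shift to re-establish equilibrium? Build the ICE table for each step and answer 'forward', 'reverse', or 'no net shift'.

Q₀ = 0.6319 vs Keq = 4.9060e-04 ⇒ Q>K, reverse
Step 1:
                    C           D
  I           0.09276      0.2421
  C             0.116      -0.232
  E            0.2088     0.01012
  solve Keq expr → x = -0.116; check Q = 4.9060e-04
Then remove 0.0653 M of C.
Step 2:
                    C           D
  I            0.1435     0.01012
  C        8.5297e-04   -0.001706
  E            0.1443    0.008414
  solve Keq expr → x = -8.5297e-04; check Q = 4.9060e-04

Direction: reverse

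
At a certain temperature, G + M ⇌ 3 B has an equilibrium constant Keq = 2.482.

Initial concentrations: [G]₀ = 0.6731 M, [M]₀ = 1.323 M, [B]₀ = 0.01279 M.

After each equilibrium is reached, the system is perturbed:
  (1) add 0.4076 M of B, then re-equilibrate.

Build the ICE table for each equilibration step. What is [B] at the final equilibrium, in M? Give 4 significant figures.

[B]_eq = 1.076 M

Q₀ = 2.3495e-06 vs Keq = 2.482 ⇒ Q<K, forward
Step 1:
                   G          M          B
  Initial     0.6731      1.323    0.01279
  Change     -0.3165    -0.3165     0.9494
  Equil       0.3566      1.007     0.9622
  solve Keq expr → x = 0.3165; check Q = 2.482
Then add 0.4076 M of B.
Step 2:
                   G          M          B
  Initial     0.3566      1.007       1.37
  Change     0.09792    0.09792    -0.2938
  Equil       0.4545      1.104      1.076
  solve Keq expr → x = -0.09792; check Q = 2.482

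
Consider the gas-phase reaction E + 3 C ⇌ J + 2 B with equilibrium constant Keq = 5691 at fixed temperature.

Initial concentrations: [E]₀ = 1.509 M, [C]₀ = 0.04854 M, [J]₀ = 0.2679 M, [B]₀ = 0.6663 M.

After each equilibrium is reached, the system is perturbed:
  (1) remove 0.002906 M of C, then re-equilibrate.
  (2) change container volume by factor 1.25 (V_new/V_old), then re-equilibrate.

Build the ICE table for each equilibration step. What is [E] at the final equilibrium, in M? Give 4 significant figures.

Q₀ = 689.2 vs Keq = 5691 ⇒ Q<K, forward
Step 1:
                  E         C         J         B
  init        1.509   0.04854    0.2679    0.6663
  Δ       -0.007954  -0.02386  0.007954   0.01591
  eq          1.501   0.02468    0.2759    0.6822
  solve Keq expr → x = 0.007954; check Q = 5691
Then remove 0.002906 M of C.
Step 2:
                  E         C         J         B
  init        1.501   0.02177    0.2759    0.6822
  Δ       9.4243e-04  0.002827 -9.4243e-04 -0.001885
  eq          1.502    0.0246    0.2749    0.6803
  solve Keq expr → x = -9.4243e-04; check Q = 5691
Then change container volume by factor 1.25 (V_new/V_old).
Step 3:
                  E         C         J         B
  init        1.202   0.01968    0.2199    0.5443
  Δ       4.9179e-04  0.001475 -4.9179e-04 -9.8358e-04
  eq          1.202   0.02115    0.2194    0.5433
  solve Keq expr → x = -4.9179e-04; check Q = 5691

[E]_eq = 1.202 M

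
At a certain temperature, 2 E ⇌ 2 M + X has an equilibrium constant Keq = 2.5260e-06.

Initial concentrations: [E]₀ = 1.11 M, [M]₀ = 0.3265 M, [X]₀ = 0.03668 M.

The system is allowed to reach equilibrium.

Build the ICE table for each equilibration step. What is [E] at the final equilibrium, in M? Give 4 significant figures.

Q₀ = 0.003174 vs Keq = 2.5260e-06 ⇒ Q>K, reverse
Step 1:
                  E         M         X
  I            1.11    0.3265   0.03668
  C         0.07325  -0.07325  -0.03662
  E           1.183    0.2533 5.5142e-05
  solve Keq expr → x = -0.03662; check Q = 2.5260e-06

[E]_eq = 1.183 M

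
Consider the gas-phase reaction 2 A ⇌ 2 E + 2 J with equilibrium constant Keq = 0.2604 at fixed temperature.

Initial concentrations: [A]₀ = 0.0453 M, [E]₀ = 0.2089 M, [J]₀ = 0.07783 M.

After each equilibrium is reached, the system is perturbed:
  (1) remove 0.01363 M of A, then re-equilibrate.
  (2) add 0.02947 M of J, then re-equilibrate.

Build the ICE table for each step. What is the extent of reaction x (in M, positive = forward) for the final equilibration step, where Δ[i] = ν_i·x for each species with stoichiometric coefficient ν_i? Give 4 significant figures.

x = -0.003757 M

Q₀ = 0.1288 vs Keq = 0.2604 ⇒ Q<K, forward
Step 1:
                  A         E         J
  init       0.0453    0.2089   0.07783
  Δ       -0.008513  0.008513  0.008513
  eq        0.03679    0.2174   0.08634
  solve Keq expr → x = 0.004257; check Q = 0.2604
Then remove 0.01363 M of A.
Step 2:
                  A         E         J
  init      0.02316    0.2174   0.08634
  Δ        0.008636 -0.008636 -0.008636
  eq        0.03179    0.2088   0.07771
  solve Keq expr → x = -0.004318; check Q = 0.2604
Then add 0.02947 M of J.
Step 3:
                  A         E         J
  init      0.03179    0.2088    0.1072
  Δ        0.007515 -0.007515 -0.007515
  eq        0.03931    0.2013   0.09966
  solve Keq expr → x = -0.003757; check Q = 0.2604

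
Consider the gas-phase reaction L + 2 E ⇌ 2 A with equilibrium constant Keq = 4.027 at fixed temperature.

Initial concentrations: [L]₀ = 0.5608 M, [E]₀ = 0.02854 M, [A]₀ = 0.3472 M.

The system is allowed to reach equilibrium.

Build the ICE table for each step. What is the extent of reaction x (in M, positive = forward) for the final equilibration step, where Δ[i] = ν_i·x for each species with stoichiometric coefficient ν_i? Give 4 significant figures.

Q₀ = 263.9 vs Keq = 4.027 ⇒ Q>K, reverse
Step 1:
                   L          E          A
  I           0.5608    0.02854     0.3472
  C          0.05857     0.1171    -0.1171
  E           0.6194     0.1457     0.2301
  solve Keq expr → x = -0.05857; check Q = 4.027

x = -0.05857 M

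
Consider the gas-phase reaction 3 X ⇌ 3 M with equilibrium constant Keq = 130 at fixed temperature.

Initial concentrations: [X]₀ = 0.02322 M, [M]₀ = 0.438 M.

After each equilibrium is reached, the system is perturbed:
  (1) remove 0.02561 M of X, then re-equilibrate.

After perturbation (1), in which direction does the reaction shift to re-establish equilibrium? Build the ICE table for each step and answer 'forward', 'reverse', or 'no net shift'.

Direction: reverse

Q₀ = 6712 vs Keq = 130 ⇒ Q>K, reverse
Step 1:
                   X          M
  I          0.02322      0.438
  C          0.05282   -0.05282
  E          0.07604     0.3852
  solve Keq expr → x = -0.01761; check Q = 130
Then remove 0.02561 M of X.
Step 2:
                   X          M
  I          0.05043     0.3852
  C          0.02139   -0.02139
  E          0.07181     0.3638
  solve Keq expr → x = -0.007129; check Q = 130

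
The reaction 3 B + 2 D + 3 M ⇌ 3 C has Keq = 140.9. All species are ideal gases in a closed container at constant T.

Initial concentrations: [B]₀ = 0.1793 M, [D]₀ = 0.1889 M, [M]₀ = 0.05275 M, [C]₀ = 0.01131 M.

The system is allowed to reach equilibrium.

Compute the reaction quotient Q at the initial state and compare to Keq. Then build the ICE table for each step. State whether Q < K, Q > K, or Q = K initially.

Q₀ = 47.92; Q < K (proceeds forward)

Q₀ = 47.92 vs Keq = 140.9 ⇒ Q<K, forward
Step 1:
                  B         D         M         C
  init       0.1793    0.1889   0.05275   0.01131
  Δ        -0.00343 -0.002286  -0.00343   0.00343
  eq         0.1759    0.1866   0.04932   0.01474
  solve Keq expr → x = 0.001143; check Q = 140.9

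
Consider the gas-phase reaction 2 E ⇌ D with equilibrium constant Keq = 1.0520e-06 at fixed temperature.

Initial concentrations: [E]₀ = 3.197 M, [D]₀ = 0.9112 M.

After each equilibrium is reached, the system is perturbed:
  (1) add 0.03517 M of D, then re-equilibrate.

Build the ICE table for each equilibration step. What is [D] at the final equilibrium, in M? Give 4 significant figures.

Q₀ = 0.08915 vs Keq = 1.0520e-06 ⇒ Q>K, reverse
Step 1:
                   E          D
  Initial      3.197     0.9112
  Change       1.822    -0.9112
  Equil        5.019 2.6504e-05
  solve Keq expr → x = -0.9112; check Q = 1.0520e-06
Then add 0.03517 M of D.
Step 2:
                   E          D
  Initial      5.019     0.0352
  Change     0.07034   -0.03517
  Equil         5.09 2.7252e-05
  solve Keq expr → x = -0.03517; check Q = 1.0520e-06

[D]_eq = 2.7252e-05 M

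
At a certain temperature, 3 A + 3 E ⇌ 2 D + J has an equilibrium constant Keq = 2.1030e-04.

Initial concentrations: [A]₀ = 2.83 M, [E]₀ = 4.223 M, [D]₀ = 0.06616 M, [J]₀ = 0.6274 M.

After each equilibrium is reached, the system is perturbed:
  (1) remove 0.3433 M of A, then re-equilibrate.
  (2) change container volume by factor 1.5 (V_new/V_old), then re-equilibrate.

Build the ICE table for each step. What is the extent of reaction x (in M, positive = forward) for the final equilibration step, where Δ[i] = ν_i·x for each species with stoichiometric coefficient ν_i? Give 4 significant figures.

Q₀ = 1.6088e-06 vs Keq = 2.1030e-04 ⇒ Q<K, forward
Step 1:
                    A           E           D           J
  I              2.83       4.223     0.06616      0.6274
  C           -0.5137     -0.5137      0.3425      0.1712
  E             2.316       3.709      0.4087      0.7986
  solve Keq expr → x = 0.1712; check Q = 2.1030e-04
Then remove 0.3433 M of A.
Step 2:
                    A           E           D           J
  I             1.973       3.709      0.4087      0.7986
  C           0.07756     0.07756    -0.05171    -0.02585
  E             2.051       3.787      0.3569      0.7728
  solve Keq expr → x = -0.02585; check Q = 2.1030e-04
Then change container volume by factor 1.5 (V_new/V_old).
Step 3:
                    A           E           D           J
  I             1.367       2.525       0.238      0.5152
  C            0.1138      0.1138    -0.07586    -0.03793
  E             1.481       2.638      0.1621      0.4773
  solve Keq expr → x = -0.03793; check Q = 2.1030e-04

x = -0.03793 M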